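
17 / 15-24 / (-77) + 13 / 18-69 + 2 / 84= -231493 / 3465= -66.81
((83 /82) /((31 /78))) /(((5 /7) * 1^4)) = 22659 /6355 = 3.57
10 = 10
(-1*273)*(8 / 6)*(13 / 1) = -4732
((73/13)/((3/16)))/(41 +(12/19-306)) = -22192/195897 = -0.11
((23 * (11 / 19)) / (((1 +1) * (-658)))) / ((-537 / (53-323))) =-11385 / 2237858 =-0.01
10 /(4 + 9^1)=0.77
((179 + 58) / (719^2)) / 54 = 79 / 9305298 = 0.00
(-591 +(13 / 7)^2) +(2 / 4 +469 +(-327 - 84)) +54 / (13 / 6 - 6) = -1224233 / 2254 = -543.14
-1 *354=-354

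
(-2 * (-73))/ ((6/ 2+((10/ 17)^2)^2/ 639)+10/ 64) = 249344261568/ 5390681819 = 46.25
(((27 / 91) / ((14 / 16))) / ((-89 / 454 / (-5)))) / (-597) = -163440 / 11281907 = -0.01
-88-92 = -180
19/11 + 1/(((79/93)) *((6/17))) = 8799/1738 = 5.06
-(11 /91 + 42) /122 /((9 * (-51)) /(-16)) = -30664 /2547909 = -0.01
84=84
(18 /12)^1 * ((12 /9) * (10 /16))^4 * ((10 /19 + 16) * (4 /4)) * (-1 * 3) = -98125 /2736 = -35.86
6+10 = 16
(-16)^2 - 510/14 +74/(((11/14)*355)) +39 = 7075302/27335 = 258.84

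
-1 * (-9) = 9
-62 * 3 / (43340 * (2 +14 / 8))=-62 / 54175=-0.00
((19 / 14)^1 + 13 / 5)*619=171463 / 70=2449.47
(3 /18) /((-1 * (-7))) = 1 /42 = 0.02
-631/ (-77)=631/ 77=8.19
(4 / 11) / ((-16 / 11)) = -1 / 4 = -0.25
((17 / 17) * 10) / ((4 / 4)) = 10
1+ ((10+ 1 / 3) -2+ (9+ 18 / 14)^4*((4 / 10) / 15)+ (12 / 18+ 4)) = 18756254 / 60025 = 312.47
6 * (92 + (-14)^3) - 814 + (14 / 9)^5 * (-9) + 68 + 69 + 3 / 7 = -765628088 / 45927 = -16670.54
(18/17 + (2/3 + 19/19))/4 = 139/204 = 0.68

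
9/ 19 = 0.47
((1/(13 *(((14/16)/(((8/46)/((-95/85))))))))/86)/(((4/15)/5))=-5100/1709981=-0.00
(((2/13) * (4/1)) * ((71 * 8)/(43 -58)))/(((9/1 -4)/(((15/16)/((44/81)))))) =-5751/715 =-8.04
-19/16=-1.19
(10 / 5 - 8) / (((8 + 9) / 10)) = -3.53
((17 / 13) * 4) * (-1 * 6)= -408 / 13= -31.38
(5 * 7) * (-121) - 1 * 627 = -4862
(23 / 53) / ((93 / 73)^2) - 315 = -144272488 / 458397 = -314.73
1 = 1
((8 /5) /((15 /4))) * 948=10112 /25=404.48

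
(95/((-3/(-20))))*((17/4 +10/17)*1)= 3064.22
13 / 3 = 4.33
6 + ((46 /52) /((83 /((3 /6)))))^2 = 111767665 /18627856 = 6.00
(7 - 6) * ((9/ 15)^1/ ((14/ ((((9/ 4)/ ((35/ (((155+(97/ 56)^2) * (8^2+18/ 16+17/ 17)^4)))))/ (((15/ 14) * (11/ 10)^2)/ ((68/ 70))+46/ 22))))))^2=38381695230303220483536384747389997477681/ 6502003161008064157450240000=5903056993339.35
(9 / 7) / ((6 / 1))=3 / 14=0.21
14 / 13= 1.08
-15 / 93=-5 / 31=-0.16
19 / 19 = 1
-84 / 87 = -28 / 29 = -0.97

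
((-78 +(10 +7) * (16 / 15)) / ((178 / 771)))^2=13315544449 / 198025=67241.73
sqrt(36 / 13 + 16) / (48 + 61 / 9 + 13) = 9 *sqrt(793) / 3965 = 0.06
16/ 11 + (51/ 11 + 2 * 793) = 17513/ 11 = 1592.09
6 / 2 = 3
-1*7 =-7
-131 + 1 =-130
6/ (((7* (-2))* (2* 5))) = -3/ 70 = -0.04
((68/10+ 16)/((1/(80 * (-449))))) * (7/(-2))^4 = -122897586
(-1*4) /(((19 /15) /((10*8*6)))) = -1515.79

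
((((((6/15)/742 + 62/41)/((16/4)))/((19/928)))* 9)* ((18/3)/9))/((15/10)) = 106767328/1445045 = 73.89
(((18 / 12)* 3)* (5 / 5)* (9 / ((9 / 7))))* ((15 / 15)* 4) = 126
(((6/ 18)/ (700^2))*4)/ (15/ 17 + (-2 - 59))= -17/ 375585000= -0.00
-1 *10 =-10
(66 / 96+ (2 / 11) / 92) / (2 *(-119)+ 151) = -2791 / 352176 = -0.01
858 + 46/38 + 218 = 20467/19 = 1077.21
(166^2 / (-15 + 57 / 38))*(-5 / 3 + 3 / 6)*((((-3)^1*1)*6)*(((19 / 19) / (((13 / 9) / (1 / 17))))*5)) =-1928920 / 221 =-8728.14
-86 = -86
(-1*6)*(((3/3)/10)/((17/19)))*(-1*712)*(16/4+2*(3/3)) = 243504/85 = 2864.75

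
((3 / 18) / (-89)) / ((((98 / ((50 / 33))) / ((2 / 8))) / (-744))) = 775 / 143913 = 0.01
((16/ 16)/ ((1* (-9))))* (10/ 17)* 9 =-10/ 17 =-0.59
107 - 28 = 79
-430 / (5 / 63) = -5418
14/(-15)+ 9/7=37/105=0.35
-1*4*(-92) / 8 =46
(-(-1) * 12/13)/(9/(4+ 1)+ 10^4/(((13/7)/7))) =60/2450117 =0.00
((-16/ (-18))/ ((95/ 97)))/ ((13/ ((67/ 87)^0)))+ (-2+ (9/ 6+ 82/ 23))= 1602911/ 511290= 3.14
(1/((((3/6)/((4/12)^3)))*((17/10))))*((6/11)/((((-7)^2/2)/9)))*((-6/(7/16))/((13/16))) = -0.15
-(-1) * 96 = 96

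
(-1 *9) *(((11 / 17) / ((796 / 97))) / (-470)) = 9603 / 6360040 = 0.00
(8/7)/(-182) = -4/637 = -0.01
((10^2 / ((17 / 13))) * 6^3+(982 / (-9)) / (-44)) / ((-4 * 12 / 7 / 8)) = -389247229 / 20196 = -19273.48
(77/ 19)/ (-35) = -11/ 95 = -0.12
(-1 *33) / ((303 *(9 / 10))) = -110 / 909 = -0.12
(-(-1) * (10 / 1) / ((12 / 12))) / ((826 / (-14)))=-10 / 59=-0.17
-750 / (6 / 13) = -1625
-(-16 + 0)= 16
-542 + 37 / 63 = -541.41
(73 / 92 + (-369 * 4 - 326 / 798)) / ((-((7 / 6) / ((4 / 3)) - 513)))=-2.88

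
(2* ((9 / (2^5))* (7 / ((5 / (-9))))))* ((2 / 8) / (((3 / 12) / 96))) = -680.40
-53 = -53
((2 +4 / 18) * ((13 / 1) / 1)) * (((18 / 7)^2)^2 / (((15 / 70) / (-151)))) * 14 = -610571520 / 49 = -12460643.27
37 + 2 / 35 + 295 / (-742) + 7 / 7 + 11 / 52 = 3653047 / 96460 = 37.87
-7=-7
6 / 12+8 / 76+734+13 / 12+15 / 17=2854949 / 3876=736.57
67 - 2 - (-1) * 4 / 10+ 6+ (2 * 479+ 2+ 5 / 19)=98008 / 95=1031.66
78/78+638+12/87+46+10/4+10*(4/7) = 281501/406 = 693.35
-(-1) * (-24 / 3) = -8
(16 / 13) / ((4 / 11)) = 44 / 13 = 3.38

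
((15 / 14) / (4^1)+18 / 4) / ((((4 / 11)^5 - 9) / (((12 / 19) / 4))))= -129001851 / 1541134840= -0.08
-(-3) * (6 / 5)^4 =3888 / 625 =6.22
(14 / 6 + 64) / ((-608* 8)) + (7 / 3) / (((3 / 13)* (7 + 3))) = 1.00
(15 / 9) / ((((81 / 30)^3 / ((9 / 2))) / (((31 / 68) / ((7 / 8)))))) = 155000 / 780759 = 0.20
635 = 635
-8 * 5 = -40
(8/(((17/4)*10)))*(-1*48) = -768/85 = -9.04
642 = 642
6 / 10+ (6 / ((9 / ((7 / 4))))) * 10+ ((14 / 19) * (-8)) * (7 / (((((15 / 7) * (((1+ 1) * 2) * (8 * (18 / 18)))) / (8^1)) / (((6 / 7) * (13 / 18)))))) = 1588 / 171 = 9.29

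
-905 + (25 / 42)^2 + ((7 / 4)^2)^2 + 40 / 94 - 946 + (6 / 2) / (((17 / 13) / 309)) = -102107111993 / 90203904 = -1131.96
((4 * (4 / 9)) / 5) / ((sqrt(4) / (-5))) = -8 / 9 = -0.89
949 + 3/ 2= 1901/ 2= 950.50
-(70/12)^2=-1225/36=-34.03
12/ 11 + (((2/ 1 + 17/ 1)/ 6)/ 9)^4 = 103470203/ 93533616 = 1.11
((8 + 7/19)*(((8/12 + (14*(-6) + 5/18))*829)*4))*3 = -131371630/19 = -6914296.32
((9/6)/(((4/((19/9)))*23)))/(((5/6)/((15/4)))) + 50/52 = 5341/4784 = 1.12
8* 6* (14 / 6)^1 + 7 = 119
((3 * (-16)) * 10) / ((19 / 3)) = -1440 / 19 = -75.79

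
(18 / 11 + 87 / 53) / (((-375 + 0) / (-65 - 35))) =2548 / 2915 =0.87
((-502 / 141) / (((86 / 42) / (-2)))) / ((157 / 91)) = 639548 / 317297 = 2.02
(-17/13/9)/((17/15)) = -5/39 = -0.13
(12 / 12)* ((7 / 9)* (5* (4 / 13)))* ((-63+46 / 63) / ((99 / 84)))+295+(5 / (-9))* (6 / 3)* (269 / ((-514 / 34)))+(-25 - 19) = 207.55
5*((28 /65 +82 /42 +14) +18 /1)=46933 /273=171.92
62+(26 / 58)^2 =52311 / 841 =62.20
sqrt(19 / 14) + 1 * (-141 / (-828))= 47 / 276 + sqrt(266) / 14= 1.34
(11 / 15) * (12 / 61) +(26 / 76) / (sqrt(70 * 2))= 13 * sqrt(35) / 2660 +44 / 305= 0.17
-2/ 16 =-1/ 8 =-0.12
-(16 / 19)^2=-256 / 361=-0.71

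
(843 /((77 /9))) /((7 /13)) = 98631 /539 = 182.99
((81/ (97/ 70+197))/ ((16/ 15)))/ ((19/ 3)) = 14175/ 234536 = 0.06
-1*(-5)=5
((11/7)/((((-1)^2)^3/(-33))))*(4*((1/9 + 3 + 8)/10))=-4840/21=-230.48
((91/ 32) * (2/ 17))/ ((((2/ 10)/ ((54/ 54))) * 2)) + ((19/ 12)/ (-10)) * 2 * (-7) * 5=11.92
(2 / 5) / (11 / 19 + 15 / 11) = 209 / 1015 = 0.21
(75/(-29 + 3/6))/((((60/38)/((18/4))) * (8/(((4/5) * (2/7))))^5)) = -3/21008750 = -0.00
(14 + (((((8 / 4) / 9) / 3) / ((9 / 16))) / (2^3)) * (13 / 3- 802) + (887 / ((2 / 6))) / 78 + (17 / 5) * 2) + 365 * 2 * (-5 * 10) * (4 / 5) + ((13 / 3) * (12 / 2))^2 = -2699259509 / 94770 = -28482.21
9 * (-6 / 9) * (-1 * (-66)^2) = 26136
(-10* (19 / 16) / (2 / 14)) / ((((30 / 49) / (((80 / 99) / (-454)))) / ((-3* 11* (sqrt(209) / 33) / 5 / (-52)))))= 6517* sqrt(209) / 7011576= 0.01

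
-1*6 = -6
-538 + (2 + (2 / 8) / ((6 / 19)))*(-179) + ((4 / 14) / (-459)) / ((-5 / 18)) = -4939481 / 4760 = -1037.71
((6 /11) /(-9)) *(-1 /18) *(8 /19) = 8 /5643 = 0.00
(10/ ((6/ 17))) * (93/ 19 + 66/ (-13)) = -1275/ 247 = -5.16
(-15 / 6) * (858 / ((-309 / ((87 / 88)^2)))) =491985 / 72512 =6.78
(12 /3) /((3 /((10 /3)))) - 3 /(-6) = 89 /18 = 4.94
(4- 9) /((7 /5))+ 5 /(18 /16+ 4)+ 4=403 /287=1.40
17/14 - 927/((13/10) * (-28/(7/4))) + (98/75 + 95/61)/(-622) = 47416564933/1035816600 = 45.78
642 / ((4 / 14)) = 2247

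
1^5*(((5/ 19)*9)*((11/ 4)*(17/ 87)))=2805/ 2204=1.27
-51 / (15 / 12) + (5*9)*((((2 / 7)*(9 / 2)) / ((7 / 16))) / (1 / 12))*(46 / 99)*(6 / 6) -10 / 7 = 1873394 / 2695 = 695.14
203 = 203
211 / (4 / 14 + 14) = 1477 / 100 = 14.77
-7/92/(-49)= 1/644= 0.00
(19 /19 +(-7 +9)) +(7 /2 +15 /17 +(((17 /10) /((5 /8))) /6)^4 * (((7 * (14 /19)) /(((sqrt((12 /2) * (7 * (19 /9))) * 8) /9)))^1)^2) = 336982274239 /45548046875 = 7.40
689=689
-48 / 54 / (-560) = 1 / 630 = 0.00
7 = 7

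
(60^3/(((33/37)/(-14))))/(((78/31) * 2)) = -96348000/143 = -673762.24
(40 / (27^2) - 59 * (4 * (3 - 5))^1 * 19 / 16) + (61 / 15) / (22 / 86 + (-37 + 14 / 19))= 10015901519 / 17871435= 560.44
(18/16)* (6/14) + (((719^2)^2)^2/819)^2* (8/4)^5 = 1305876815332811607610269750442335535717613206357/5366088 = 243357323870352407118606700000000000000000.00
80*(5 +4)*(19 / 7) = 13680 / 7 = 1954.29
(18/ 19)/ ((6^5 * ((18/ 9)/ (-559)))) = -559/ 16416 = -0.03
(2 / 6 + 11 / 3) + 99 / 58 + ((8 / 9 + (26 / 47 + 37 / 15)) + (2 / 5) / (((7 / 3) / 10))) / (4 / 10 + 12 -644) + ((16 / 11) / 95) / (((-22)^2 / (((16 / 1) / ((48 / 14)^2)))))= 97688950437341 / 17144317308195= 5.70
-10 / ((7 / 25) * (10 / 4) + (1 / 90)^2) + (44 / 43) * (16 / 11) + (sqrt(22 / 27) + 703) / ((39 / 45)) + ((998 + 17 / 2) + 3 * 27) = 5 * sqrt(66) / 39 + 11956681889 / 6340178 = 1886.90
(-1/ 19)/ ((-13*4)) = 1/ 988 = 0.00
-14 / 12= -7 / 6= -1.17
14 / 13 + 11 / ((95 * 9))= 12113 / 11115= 1.09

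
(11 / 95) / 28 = 0.00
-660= -660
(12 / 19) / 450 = 2 / 1425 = 0.00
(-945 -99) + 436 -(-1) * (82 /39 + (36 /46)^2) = -12487634 /20631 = -605.28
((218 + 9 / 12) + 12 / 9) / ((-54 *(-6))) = 2641 / 3888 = 0.68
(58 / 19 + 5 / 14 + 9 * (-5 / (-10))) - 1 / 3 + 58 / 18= 12926 / 1197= 10.80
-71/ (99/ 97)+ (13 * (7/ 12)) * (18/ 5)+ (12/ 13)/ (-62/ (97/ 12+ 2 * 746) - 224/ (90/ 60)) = -54857309272/ 1297727145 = -42.27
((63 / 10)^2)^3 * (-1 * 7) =-437664515463 / 1000000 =-437664.52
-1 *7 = -7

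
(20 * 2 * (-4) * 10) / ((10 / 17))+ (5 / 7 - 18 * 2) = -19287 / 7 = -2755.29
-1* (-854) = 854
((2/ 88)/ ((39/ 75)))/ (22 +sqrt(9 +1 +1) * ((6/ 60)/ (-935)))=10625 * sqrt(11)/ 1100124739714 +99343750/ 50005669987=0.00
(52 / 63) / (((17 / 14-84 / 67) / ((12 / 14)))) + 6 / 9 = -13418 / 777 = -17.27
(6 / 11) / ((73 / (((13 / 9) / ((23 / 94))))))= 2444 / 55407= 0.04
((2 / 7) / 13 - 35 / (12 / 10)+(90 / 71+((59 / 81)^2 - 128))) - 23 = -15120439781 / 84781242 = -178.35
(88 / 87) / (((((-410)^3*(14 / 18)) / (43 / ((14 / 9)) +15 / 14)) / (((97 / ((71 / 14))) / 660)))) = -19497 / 1241697966250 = -0.00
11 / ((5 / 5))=11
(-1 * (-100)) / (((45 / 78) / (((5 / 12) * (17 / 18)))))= 5525 / 81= 68.21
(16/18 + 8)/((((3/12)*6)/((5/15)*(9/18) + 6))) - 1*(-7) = 43.54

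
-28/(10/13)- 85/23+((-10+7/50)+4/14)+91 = 332707/8050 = 41.33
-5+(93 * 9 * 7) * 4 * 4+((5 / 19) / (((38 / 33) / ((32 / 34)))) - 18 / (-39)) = 7478645141 / 79781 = 93739.68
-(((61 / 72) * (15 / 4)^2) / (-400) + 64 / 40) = -16079 / 10240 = -1.57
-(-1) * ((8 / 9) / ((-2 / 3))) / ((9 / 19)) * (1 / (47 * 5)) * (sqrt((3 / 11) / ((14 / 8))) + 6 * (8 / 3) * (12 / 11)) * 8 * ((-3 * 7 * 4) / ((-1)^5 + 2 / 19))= -20701184 / 131835 - 92416 * sqrt(231) / 395505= -160.57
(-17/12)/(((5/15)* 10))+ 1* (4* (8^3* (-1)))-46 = -83777/40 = -2094.42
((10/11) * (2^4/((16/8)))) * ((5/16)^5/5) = 3125/720896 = 0.00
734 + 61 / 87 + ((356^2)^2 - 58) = 1397395250425 / 87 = 16062014372.70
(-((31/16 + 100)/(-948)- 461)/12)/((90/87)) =202828291/5460480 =37.14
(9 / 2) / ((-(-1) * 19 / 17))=153 / 38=4.03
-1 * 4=-4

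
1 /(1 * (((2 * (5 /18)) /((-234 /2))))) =-1053 /5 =-210.60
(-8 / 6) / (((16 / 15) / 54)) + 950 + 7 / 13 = 22959 / 26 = 883.04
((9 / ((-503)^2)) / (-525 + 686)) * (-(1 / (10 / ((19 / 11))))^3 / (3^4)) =-6859 / 487957964571000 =-0.00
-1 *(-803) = 803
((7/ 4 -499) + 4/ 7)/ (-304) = 13907/ 8512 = 1.63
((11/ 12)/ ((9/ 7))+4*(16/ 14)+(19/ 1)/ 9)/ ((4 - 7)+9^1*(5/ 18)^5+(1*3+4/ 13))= 141295752/ 6163031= 22.93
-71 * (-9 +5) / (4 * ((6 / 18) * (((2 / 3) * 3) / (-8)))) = -852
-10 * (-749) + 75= 7565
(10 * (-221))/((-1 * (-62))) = -1105/31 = -35.65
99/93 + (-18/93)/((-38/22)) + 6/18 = 2668/1767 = 1.51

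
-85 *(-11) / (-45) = -187 / 9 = -20.78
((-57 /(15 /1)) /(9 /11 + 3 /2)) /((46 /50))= -2090 /1173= -1.78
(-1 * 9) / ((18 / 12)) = -6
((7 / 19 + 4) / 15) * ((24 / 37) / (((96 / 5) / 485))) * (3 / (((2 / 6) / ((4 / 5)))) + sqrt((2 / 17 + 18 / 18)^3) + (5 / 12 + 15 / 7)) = 40255 * sqrt(323) / 128316 + 33001049 / 708624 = 52.21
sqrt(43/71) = sqrt(3053)/71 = 0.78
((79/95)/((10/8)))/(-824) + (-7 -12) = -1859229/97850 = -19.00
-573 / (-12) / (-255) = -191 / 1020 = -0.19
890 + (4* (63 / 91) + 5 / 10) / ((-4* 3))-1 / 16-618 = 169519 / 624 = 271.67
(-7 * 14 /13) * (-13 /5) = 19.60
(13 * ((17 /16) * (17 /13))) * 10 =1445 /8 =180.62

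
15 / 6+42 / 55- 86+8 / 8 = -8991 / 110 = -81.74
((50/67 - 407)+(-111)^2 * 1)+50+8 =802174/67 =11972.75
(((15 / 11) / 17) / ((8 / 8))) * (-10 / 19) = -150 / 3553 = -0.04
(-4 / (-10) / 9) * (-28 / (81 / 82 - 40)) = 656 / 20565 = 0.03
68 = 68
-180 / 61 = -2.95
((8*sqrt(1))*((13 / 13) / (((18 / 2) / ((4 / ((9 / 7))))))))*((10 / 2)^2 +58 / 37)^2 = 216448736 / 110889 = 1951.94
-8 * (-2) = 16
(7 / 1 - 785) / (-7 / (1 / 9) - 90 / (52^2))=1051856 / 85221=12.34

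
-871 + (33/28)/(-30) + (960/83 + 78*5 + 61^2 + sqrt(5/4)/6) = sqrt(5)/12 + 75565487/23240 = 3251.71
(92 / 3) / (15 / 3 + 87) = 0.33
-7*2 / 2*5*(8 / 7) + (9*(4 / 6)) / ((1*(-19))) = -40.32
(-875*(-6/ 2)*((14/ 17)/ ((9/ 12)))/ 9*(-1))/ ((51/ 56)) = -2744000/ 7803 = -351.66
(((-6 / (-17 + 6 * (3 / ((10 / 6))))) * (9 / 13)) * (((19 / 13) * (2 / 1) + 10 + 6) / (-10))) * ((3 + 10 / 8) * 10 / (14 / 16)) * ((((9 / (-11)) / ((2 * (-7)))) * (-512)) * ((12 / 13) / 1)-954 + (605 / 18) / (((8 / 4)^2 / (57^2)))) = -59495117435865 / 36709673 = -1620693.20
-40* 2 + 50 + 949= 919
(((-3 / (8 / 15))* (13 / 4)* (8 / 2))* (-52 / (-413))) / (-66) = 0.14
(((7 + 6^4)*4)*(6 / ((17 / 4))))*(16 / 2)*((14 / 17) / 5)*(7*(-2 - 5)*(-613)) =420814044672 / 1445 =291220792.16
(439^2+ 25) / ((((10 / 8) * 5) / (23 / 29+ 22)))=509620424 / 725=702924.72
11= 11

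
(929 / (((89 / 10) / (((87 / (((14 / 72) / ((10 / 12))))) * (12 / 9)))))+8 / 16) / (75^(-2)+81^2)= 363707004375 / 45984409996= 7.91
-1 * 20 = -20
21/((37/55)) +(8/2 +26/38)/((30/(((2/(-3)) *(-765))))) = 77926/703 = 110.85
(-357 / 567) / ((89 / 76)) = -0.54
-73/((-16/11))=803/16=50.19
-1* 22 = -22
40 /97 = 0.41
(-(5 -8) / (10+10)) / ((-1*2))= -3 / 40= -0.08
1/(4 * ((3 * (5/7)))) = 0.12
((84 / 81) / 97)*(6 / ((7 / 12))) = 32 / 291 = 0.11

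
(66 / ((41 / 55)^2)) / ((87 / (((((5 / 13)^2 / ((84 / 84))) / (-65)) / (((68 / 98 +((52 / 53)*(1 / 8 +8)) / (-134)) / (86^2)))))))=-1712859379924000 / 47288655797643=-36.22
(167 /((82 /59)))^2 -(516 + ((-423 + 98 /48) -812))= 611414621 /40344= 15155.03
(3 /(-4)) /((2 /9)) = -27 /8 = -3.38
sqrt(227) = 15.07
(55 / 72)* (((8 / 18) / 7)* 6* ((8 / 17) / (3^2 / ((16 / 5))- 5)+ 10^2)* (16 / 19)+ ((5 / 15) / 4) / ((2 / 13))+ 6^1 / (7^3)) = 1587711917 / 63814464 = 24.88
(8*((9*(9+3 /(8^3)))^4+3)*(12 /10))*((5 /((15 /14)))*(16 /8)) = 20761015698442349463 /5368709120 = 3867040518.38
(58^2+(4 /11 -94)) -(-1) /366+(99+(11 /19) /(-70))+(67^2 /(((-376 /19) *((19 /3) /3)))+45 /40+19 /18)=2464373560519 /754995780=3264.09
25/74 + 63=4687/74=63.34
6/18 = 1/3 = 0.33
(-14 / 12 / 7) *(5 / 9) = -5 / 54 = -0.09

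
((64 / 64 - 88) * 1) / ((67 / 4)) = -348 / 67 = -5.19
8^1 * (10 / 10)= 8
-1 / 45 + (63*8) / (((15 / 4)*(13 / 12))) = 72563 / 585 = 124.04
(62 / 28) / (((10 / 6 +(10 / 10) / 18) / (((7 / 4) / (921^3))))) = 1 / 347213316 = 0.00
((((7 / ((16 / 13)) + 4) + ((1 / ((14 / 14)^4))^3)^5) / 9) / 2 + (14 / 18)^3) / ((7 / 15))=124135 / 54432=2.28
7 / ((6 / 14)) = 49 / 3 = 16.33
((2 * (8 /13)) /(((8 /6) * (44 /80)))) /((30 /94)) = 752 /143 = 5.26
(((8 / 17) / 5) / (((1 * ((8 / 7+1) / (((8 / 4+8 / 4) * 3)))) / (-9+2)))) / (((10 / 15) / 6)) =-14112 / 425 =-33.20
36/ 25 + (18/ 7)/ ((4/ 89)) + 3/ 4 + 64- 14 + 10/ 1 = 83583/ 700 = 119.40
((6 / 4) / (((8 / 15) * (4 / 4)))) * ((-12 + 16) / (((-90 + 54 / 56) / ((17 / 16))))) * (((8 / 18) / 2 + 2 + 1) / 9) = -17255 / 358992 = -0.05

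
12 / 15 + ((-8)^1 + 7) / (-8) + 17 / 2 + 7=657 / 40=16.42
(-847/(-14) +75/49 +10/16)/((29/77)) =166.36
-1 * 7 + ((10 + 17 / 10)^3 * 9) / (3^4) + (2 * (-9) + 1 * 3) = 155957 / 1000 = 155.96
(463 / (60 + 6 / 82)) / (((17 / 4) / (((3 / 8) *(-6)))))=-56949 / 13957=-4.08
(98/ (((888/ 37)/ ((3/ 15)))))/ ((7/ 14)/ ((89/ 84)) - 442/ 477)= -693399/ 386080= -1.80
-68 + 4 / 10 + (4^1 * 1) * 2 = -298 / 5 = -59.60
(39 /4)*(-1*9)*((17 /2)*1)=-5967 /8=-745.88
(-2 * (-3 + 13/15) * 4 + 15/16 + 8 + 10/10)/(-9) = -6481/2160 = -3.00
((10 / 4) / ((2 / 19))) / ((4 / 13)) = 1235 / 16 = 77.19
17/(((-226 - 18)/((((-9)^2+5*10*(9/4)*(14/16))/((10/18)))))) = -22.50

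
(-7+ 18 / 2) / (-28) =-1 / 14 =-0.07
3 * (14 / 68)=21 / 34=0.62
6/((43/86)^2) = 24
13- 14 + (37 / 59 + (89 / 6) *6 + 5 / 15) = 15746 / 177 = 88.96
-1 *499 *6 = -2994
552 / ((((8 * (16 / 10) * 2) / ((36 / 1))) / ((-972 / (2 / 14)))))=-5281605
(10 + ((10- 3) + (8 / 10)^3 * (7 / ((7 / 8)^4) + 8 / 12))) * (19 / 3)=57322259 / 385875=148.55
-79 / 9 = -8.78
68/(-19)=-68/19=-3.58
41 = 41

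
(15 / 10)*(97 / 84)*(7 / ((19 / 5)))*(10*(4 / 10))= 485 / 38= 12.76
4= 4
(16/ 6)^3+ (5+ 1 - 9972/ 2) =-133948/ 27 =-4961.04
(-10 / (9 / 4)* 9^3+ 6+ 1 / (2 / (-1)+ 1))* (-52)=168220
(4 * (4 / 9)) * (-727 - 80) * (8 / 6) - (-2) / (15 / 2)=-86068 / 45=-1912.62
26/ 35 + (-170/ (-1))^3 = 4913000.74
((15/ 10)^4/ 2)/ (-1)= -2.53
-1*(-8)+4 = 12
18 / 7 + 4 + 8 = 102 / 7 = 14.57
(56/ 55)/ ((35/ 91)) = 728/ 275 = 2.65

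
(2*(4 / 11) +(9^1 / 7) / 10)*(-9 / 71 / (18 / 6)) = -1977 / 54670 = -0.04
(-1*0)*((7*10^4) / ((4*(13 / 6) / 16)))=0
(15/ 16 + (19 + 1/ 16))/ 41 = 20/ 41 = 0.49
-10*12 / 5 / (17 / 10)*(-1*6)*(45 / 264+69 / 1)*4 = 23436.58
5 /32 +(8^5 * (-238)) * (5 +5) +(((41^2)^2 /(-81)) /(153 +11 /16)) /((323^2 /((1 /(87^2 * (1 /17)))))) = -23089527495842811498257 /296065739762784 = -77987839.84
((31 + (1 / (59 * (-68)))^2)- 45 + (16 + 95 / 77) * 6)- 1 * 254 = -204002528979 / 1239403088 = -164.60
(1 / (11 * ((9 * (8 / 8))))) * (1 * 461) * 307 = 141527 / 99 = 1429.57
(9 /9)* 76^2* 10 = 57760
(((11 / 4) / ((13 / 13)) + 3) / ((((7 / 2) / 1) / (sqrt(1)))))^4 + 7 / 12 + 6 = 1598239 / 115248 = 13.87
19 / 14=1.36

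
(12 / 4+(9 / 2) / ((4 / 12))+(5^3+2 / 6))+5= 146.83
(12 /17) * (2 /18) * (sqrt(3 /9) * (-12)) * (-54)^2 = -15552 * sqrt(3) /17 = -1584.52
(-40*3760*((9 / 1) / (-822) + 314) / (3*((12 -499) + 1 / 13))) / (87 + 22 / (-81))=15139054944 / 40614335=372.75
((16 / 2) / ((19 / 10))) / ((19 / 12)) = 960 / 361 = 2.66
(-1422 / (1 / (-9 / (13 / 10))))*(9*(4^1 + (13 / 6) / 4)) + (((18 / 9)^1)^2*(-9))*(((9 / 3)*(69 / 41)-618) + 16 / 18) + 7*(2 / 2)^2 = 452452931 / 1066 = 424439.90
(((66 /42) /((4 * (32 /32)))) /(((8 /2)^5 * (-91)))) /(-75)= 11 /195686400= 0.00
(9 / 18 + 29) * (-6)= -177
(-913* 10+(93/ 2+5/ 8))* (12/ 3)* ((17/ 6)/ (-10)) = 411757/ 40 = 10293.92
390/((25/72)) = 5616/5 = 1123.20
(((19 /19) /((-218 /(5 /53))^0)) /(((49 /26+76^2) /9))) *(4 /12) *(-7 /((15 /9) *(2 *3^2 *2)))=-91 /1502250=-0.00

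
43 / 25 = 1.72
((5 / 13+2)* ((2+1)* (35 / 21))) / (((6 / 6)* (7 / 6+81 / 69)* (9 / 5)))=35650 / 12597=2.83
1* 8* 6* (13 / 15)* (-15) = -624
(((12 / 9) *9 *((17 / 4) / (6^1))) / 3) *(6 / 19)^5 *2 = 44064 / 2476099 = 0.02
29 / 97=0.30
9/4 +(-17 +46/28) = -367/28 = -13.11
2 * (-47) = -94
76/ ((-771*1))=-76/ 771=-0.10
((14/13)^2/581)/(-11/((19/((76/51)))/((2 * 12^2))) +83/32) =-0.00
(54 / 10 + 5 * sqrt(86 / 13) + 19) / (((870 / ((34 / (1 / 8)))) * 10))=68 * sqrt(1118) / 5655 + 8296 / 10875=1.16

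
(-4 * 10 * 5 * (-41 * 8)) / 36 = 16400 / 9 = 1822.22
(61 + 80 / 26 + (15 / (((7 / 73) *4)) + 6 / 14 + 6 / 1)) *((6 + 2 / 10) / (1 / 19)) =23500511 / 1820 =12912.37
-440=-440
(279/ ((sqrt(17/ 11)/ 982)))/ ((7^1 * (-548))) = -136989 * sqrt(187)/ 32606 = -57.45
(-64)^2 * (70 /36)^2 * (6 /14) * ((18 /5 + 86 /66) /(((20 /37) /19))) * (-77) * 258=-613533587968 /27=-22723466221.04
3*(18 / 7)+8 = 110 / 7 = 15.71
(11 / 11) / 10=1 / 10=0.10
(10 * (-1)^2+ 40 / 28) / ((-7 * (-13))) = 80 / 637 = 0.13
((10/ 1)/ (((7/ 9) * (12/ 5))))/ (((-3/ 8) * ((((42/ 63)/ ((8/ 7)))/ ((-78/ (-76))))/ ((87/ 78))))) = -26100/ 931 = -28.03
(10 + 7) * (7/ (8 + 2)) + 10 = 219/ 10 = 21.90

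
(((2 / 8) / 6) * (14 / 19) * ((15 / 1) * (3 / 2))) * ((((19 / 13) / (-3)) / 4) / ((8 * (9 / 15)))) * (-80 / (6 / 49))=11.45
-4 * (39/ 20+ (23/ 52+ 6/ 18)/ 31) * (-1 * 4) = 191024/ 6045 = 31.60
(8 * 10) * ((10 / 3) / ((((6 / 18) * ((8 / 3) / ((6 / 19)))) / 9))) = 16200 / 19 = 852.63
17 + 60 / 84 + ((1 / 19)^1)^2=44771 / 2527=17.72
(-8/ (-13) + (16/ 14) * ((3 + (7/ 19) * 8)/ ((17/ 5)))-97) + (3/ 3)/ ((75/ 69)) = -68680786/ 734825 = -93.47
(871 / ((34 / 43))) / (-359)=-37453 / 12206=-3.07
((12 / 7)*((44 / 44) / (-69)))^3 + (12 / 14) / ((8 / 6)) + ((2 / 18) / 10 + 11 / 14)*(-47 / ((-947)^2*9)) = 1948783453851053 / 3031535127866490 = 0.64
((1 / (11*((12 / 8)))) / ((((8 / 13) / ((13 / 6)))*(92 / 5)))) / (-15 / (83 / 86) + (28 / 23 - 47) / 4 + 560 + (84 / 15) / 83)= 350675 / 16119560952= 0.00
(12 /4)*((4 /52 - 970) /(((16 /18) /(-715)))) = 18724365 /8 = 2340545.62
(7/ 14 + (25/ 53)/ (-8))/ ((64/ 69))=12903/ 27136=0.48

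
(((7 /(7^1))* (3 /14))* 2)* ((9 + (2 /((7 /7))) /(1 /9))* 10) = 810 /7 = 115.71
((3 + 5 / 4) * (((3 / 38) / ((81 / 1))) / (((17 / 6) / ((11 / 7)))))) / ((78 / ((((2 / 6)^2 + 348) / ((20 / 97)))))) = 0.05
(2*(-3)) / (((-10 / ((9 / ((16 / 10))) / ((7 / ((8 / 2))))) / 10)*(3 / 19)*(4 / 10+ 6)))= 19.08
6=6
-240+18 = -222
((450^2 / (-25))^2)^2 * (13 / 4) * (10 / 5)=27980368650000000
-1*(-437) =437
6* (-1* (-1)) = 6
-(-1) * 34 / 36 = 0.94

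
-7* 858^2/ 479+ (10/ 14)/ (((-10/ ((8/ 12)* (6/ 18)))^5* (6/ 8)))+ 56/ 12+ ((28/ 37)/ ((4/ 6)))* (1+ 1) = -147674691418267142/ 13735646229375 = -10751.20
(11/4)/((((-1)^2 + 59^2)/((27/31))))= 297/431768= 0.00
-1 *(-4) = 4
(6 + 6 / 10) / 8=33 / 40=0.82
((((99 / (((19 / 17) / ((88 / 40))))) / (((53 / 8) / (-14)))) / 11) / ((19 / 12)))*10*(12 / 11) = -4935168 / 19133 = -257.94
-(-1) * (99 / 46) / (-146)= -0.01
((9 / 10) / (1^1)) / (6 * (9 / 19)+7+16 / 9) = 1539 / 19870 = 0.08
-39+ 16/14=-265/7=-37.86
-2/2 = -1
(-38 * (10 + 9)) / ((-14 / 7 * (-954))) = -361 / 954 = -0.38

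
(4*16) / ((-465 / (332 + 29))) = -23104 / 465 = -49.69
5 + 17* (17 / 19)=384 / 19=20.21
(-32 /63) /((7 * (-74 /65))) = 1040 /16317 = 0.06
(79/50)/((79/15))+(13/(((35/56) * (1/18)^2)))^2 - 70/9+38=20437581223/450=45416847.16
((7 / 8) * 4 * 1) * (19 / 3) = 133 / 6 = 22.17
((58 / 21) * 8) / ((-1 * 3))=-464 / 63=-7.37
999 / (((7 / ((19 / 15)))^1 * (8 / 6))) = 18981 / 140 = 135.58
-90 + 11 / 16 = -1429 / 16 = -89.31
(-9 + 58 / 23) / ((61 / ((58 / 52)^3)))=-3633961 / 24659128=-0.15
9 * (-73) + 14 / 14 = -656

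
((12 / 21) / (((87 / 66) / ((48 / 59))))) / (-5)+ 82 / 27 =4796522 / 1616895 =2.97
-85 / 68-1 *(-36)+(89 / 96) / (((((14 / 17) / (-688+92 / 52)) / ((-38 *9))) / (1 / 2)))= 769558345 / 5824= 132135.70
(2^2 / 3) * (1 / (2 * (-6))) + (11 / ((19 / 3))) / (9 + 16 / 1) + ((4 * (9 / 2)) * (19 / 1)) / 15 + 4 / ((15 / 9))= 107552 / 4275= 25.16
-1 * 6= -6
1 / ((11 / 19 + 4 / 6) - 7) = -0.17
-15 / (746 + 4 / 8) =-30 / 1493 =-0.02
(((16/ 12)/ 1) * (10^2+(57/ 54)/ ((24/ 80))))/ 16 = 2795/ 324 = 8.63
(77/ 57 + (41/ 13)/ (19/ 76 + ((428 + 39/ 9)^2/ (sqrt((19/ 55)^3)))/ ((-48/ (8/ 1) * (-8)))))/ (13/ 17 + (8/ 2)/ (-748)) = 171248405181480 * sqrt(1045)/ 25562348556543525181 + 73015722333184394291/ 41043770921774110854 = 1.78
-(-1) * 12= 12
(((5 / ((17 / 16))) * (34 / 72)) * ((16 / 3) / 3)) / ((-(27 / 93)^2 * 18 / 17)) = -2613920 / 59049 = -44.27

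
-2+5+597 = 600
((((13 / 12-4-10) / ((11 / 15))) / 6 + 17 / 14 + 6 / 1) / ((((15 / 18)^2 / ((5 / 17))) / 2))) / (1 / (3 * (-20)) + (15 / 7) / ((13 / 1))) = 3700476 / 151283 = 24.46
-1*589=-589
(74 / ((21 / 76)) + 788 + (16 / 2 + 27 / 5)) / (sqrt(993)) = 112267 * sqrt(993) / 104265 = 33.93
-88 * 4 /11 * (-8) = 256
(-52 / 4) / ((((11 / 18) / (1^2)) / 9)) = -2106 / 11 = -191.45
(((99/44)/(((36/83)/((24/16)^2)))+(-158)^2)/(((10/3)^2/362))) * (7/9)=2025227281/3200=632883.53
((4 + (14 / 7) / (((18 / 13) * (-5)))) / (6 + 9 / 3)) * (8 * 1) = 3.30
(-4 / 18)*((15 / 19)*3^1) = -10 / 19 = -0.53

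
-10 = -10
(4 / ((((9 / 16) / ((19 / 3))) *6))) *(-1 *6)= -1216 / 27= -45.04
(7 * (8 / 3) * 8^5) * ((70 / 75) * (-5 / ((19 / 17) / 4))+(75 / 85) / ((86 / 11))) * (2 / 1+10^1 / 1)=-5073499848704 / 41667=-121763022.26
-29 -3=-32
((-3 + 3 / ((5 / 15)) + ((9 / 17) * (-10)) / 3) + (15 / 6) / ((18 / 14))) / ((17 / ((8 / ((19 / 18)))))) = 15128 / 5491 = 2.76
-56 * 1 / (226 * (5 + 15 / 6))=-56 / 1695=-0.03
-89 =-89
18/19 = 0.95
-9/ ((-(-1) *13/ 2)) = -18/ 13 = -1.38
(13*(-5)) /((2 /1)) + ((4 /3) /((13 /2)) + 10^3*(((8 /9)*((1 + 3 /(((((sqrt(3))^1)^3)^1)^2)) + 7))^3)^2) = 1031455107677226550787 /7343167948506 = 140464594.42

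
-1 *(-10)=10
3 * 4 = 12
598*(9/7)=5382/7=768.86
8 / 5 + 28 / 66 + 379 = 62869 / 165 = 381.02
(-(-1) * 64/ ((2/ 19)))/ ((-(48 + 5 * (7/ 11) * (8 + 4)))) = -7.05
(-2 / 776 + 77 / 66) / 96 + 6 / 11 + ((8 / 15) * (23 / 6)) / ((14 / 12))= 99377867 / 43021440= 2.31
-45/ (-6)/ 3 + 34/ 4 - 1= 10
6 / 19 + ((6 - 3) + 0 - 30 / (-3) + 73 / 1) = 1640 / 19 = 86.32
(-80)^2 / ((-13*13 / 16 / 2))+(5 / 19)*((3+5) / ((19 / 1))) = -73926040 / 61009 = -1211.72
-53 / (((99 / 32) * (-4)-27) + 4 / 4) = 424 / 307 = 1.38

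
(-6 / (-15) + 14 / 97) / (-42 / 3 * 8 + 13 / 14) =-3696 / 754175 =-0.00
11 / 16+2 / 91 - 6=-7703 / 1456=-5.29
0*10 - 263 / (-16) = 263 / 16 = 16.44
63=63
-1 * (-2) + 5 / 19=43 / 19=2.26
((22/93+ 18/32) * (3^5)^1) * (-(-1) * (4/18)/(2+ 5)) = 10701/1736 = 6.16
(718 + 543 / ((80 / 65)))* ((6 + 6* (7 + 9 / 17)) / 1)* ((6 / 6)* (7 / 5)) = 664419 / 8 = 83052.38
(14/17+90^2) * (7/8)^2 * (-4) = -3373993/136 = -24808.77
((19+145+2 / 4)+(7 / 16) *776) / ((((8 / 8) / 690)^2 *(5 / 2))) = 95981760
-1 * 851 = -851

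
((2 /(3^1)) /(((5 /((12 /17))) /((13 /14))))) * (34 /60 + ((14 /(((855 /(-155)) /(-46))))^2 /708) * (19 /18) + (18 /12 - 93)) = -45009757832 /7293590325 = -6.17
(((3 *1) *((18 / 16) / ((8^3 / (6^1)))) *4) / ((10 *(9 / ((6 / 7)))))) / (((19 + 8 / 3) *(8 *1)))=81 / 9318400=0.00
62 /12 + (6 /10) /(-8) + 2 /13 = 8183 /1560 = 5.25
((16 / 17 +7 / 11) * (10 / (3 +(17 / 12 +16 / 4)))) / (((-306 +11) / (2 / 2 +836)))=-100440 / 18887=-5.32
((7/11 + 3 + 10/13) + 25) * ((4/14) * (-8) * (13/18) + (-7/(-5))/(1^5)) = -66439/9009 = -7.37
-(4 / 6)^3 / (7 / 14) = -16 / 27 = -0.59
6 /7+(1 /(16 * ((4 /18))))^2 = 6711 /7168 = 0.94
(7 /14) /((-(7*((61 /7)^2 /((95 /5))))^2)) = -17689 /27691682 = -0.00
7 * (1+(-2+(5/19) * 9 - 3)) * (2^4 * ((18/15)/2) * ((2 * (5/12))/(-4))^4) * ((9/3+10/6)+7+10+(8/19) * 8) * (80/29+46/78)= -146584829125/8466322176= -17.31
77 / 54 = 1.43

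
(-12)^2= 144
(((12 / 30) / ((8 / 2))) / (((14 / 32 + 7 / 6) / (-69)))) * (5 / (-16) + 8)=-25461 / 770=-33.07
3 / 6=1 / 2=0.50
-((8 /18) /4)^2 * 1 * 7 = -7 /81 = -0.09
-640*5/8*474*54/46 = -5119200/23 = -222573.91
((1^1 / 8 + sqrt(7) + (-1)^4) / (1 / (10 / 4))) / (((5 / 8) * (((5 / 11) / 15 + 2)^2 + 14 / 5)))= 49005 / 75382 + 21780 * sqrt(7) / 37691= 2.18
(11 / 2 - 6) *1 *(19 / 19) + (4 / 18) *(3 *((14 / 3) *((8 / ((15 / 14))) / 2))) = 3001 / 270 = 11.11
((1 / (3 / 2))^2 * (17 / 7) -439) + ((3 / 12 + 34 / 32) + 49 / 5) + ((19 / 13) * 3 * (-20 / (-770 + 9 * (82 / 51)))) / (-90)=-4726009541 / 11072880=-426.81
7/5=1.40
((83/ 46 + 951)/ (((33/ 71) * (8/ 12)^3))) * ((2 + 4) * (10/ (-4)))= -420100965/ 4048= -103779.88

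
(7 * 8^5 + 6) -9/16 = 3670103/16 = 229381.44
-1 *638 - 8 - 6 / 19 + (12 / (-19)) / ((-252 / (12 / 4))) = -85959 / 133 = -646.31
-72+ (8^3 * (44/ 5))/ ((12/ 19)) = 105928/ 15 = 7061.87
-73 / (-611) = 73 / 611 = 0.12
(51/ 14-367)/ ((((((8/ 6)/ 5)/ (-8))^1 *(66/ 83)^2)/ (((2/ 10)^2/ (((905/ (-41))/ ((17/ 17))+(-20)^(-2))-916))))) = -28736361260/ 39091656219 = -0.74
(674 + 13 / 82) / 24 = 18427 / 656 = 28.09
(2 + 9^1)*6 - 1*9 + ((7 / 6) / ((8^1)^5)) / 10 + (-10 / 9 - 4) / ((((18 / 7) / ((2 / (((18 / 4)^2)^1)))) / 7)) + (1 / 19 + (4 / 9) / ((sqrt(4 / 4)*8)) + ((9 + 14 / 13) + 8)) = 78391254889163 / 1062054789120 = 73.81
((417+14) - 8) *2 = 846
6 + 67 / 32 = 259 / 32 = 8.09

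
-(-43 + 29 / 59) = 2508 / 59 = 42.51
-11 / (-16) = 11 / 16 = 0.69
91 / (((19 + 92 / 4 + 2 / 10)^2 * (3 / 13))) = 29575 / 133563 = 0.22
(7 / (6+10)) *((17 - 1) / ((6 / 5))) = 35 / 6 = 5.83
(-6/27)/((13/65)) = -10/9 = -1.11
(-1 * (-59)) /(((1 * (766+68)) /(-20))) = -590 /417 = -1.41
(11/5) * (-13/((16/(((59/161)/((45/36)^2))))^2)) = -497783/81003125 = -0.01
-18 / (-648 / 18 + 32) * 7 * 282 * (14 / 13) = 124362 / 13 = 9566.31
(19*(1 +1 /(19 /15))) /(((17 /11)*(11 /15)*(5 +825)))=3 /83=0.04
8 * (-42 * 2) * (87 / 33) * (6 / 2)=-58464 / 11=-5314.91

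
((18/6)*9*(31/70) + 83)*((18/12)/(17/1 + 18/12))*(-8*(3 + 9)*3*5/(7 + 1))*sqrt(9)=-1076814/259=-4157.58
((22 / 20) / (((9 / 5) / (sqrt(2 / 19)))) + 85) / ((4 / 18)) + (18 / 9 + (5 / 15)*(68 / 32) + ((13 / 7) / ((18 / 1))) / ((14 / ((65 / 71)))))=11*sqrt(38) / 76 + 96491755 / 250488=386.11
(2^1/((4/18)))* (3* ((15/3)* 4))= 540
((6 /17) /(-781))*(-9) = 54 /13277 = 0.00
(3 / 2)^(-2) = 4 / 9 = 0.44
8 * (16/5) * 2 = 256/5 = 51.20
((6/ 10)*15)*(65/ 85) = 117/ 17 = 6.88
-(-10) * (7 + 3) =100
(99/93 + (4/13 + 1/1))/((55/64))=61184/22165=2.76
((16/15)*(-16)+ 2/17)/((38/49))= -21.86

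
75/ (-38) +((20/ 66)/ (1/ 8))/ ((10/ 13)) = 1477/ 1254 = 1.18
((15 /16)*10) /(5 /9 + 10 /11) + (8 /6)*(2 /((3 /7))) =26357 /2088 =12.62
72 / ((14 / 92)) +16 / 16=3319 / 7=474.14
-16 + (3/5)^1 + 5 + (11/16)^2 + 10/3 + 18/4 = -8041/3840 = -2.09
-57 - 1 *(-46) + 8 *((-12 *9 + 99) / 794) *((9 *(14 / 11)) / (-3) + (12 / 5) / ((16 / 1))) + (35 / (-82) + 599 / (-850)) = -897837309 / 76094975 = -11.80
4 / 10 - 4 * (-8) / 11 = 182 / 55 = 3.31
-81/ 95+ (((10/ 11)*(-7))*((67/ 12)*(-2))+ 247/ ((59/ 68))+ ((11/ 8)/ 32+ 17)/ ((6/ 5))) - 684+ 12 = -28686357199/ 94702080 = -302.91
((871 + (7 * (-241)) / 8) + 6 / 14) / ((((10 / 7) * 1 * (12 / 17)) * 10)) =628847 / 9600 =65.50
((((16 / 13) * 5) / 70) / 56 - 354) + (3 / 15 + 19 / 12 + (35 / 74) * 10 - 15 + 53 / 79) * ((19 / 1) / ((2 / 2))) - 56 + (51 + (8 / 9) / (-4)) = -507.73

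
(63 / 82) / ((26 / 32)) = 0.95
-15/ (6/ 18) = -45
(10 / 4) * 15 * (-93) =-6975 / 2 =-3487.50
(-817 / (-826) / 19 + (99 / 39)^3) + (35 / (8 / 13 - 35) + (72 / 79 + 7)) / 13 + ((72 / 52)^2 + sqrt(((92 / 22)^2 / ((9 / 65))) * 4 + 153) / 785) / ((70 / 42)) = sqrt(716777) / 43175 + 5796309505913 / 320416389930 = 18.11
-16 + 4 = -12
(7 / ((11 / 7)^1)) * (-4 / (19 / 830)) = -162680 / 209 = -778.37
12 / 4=3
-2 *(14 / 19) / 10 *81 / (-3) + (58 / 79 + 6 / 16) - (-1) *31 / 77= 5.49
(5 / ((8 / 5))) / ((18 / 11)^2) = 3025 / 2592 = 1.17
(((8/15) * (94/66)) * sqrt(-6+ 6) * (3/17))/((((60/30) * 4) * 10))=0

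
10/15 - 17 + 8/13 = -613/39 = -15.72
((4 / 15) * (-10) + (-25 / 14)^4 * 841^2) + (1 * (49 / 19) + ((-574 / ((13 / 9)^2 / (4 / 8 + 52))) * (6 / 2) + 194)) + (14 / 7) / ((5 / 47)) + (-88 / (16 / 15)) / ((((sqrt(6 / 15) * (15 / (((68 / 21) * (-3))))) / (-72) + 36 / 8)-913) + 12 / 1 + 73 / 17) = 94248 * sqrt(10) / 212016896591 + 2804416355321391140291259547 / 392296271554520664240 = 7148720.39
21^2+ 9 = 450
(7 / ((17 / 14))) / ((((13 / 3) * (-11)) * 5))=-294 / 12155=-0.02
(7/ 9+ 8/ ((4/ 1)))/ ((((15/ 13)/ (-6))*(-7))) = 2.06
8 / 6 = 4 / 3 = 1.33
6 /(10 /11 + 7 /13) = 286 /69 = 4.14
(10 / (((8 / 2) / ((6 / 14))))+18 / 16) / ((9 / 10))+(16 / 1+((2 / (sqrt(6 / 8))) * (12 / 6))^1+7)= 8 * sqrt(3) / 3+2137 / 84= 30.06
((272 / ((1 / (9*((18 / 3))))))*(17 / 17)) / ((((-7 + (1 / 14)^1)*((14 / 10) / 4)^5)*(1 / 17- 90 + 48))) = 1598054400000 / 166055561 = 9623.61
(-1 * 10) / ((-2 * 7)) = 5 / 7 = 0.71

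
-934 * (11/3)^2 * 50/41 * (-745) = 4209771500/369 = 11408594.85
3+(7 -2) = 8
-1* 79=-79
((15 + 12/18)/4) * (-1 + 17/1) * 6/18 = 188/9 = 20.89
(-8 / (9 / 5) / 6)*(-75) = 500 / 9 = 55.56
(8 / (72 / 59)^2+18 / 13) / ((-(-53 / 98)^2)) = -136657717 / 5915754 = -23.10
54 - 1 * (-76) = 130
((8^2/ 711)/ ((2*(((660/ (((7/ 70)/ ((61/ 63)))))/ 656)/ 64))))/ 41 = 28672/ 3975675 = 0.01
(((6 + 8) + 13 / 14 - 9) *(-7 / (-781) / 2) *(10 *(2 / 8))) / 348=415 / 2174304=0.00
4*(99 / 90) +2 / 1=32 / 5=6.40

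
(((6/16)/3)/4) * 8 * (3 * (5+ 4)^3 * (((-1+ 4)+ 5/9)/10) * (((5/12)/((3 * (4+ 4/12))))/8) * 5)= 405/104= 3.89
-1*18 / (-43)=18 / 43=0.42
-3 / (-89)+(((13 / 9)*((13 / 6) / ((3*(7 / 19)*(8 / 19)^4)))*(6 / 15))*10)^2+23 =15587499387953082929 / 120009611280384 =129885.43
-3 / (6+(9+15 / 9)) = -9 / 50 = -0.18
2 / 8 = 1 / 4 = 0.25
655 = 655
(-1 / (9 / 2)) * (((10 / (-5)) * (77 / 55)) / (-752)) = -7 / 8460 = -0.00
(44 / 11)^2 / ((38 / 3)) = 24 / 19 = 1.26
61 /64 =0.95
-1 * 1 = -1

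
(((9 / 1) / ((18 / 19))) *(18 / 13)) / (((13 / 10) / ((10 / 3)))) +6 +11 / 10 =68999 / 1690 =40.83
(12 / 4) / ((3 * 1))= 1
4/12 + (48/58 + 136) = 11933/87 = 137.16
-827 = -827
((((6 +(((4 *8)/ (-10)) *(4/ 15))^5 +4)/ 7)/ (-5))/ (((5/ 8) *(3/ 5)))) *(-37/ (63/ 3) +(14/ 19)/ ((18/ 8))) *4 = 1244851204222144/ 298256396484375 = 4.17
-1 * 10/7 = -10/7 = -1.43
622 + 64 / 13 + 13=8319 / 13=639.92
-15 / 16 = -0.94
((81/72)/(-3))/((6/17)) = -17/16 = -1.06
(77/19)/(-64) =-77/1216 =-0.06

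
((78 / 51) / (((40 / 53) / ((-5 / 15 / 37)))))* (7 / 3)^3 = -236327 / 1018980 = -0.23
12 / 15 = 4 / 5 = 0.80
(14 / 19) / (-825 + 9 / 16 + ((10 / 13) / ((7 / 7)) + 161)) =-2912 / 2618865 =-0.00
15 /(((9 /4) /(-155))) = -3100 /3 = -1033.33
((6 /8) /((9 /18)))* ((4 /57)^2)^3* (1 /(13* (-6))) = -1024 /445853814237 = -0.00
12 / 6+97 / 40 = 177 / 40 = 4.42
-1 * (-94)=94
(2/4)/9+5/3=31/18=1.72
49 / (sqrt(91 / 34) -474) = -789684 / 7638893 -49*sqrt(3094) / 7638893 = -0.10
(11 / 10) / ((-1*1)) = -11 / 10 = -1.10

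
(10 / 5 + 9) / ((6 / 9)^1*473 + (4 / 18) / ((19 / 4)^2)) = 35739 / 1024550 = 0.03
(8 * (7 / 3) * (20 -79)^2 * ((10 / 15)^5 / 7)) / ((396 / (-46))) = -10248064 / 72171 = -142.00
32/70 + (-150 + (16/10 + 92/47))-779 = -1521601/1645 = -924.99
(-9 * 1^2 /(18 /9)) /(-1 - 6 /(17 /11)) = 153 /166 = 0.92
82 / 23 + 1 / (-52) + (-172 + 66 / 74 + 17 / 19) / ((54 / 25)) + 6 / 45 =-8526958711 / 113506380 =-75.12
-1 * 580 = -580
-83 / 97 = -0.86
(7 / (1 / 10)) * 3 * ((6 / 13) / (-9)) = -10.77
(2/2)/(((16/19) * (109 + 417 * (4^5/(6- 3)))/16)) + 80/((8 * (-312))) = -709261/22221420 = -0.03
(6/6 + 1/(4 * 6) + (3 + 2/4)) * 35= 3815/24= 158.96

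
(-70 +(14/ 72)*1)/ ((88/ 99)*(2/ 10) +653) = -1795/ 16796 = -0.11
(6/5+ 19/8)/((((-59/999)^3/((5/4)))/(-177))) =427714286571/111392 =3839721.76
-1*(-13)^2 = -169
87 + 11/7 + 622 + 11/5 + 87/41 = 1025872/1435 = 714.89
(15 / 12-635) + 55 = -2315 / 4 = -578.75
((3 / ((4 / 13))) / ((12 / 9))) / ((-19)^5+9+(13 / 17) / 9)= -17901 / 6061468112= -0.00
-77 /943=-0.08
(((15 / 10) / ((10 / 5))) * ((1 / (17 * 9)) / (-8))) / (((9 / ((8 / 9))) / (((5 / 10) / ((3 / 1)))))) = -1 / 99144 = -0.00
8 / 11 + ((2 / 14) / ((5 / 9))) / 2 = 659 / 770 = 0.86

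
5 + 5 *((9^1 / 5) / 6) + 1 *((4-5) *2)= 4.50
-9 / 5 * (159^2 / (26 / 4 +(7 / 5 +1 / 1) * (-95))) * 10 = 910116 / 443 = 2054.44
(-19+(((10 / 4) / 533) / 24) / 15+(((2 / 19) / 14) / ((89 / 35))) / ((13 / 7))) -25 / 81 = -22552331293 / 1168088688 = -19.31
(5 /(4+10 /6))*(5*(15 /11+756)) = 624825 /187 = 3341.31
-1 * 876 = -876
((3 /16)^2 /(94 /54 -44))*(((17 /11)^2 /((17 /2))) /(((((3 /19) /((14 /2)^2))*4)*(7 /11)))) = -26163 /918016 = -0.03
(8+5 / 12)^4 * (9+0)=104060401 / 2304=45165.10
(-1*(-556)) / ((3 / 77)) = 42812 / 3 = 14270.67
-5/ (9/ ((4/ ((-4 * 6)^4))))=-5/ 746496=-0.00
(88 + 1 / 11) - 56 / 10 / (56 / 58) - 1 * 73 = 511 / 55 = 9.29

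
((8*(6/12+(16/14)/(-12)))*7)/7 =68/21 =3.24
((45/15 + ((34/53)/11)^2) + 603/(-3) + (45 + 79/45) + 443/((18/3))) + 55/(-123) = -97644824393/1254190410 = -77.85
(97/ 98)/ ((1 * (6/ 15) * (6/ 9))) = 1455/ 392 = 3.71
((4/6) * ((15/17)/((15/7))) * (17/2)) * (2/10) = 7/15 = 0.47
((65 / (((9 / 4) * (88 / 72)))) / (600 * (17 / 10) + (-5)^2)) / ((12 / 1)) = 13 / 6897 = 0.00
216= 216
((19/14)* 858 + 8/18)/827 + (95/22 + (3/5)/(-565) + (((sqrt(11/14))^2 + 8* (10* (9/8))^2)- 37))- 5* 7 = 3066495932309/3238077150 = 947.01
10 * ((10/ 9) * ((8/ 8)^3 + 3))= 400/ 9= 44.44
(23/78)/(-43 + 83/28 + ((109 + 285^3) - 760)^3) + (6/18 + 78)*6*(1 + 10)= 70029379991612531261537324452/13545334621201650147299289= 5170.00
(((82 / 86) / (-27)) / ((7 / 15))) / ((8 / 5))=-1025 / 21672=-0.05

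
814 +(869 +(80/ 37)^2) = 2310427/ 1369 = 1687.67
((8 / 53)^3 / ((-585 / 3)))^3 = -134217728 / 24467334562763840928375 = -0.00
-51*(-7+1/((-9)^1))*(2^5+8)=43520/3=14506.67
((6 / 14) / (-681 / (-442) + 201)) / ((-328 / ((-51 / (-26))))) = -289 / 22838312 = -0.00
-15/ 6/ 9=-5/ 18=-0.28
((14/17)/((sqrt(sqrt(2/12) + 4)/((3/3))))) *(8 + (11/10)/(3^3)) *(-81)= -45591 *sqrt(6)/(85 *sqrt(sqrt(6) + 24))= -255.46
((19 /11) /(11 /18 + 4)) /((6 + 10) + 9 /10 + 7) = 3420 /218207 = 0.02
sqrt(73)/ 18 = 0.47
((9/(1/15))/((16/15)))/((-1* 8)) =-2025/128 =-15.82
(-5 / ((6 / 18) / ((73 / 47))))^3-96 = -1322899383 / 103823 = -12741.87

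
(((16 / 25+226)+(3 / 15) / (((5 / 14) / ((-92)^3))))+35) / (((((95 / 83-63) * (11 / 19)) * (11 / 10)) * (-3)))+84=-5596731229 / 1553035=-3603.74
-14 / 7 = -2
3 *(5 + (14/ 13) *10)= 615/ 13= 47.31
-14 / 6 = -7 / 3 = -2.33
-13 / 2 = -6.50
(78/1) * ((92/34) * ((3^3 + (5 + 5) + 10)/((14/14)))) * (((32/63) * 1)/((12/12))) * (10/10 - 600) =-1077471616/357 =-3018127.78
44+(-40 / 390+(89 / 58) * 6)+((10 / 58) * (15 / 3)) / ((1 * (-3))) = 19912 / 377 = 52.82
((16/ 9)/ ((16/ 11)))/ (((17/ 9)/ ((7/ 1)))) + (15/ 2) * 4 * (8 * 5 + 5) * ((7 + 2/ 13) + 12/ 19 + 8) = 21314.85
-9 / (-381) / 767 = 3 / 97409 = 0.00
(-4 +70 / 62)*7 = -623 / 31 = -20.10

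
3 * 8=24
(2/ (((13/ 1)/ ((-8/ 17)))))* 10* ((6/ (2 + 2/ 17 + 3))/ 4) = -80/ 377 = -0.21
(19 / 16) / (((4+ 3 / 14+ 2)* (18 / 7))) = 931 / 12528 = 0.07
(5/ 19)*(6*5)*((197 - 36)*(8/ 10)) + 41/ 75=1449779/ 1425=1017.39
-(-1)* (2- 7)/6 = -5/6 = -0.83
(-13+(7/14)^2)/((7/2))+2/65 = -3287/910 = -3.61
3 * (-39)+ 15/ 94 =-10983/ 94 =-116.84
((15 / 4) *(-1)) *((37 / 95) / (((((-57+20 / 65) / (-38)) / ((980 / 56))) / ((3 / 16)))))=-151515 / 47168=-3.21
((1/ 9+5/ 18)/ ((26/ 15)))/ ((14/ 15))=25/ 104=0.24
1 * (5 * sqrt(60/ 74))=5 * sqrt(1110)/ 37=4.50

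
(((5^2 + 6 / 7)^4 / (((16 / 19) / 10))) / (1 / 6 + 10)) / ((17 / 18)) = 2752971205365 / 4979674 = 552841.65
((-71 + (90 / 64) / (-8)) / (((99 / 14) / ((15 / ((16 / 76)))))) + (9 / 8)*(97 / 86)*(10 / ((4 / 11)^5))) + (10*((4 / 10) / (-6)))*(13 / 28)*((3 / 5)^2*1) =2600644213889 / 2034278400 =1278.41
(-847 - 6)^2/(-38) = -727609/38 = -19147.61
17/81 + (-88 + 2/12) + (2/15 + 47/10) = -6706/81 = -82.79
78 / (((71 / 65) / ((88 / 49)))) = 446160 / 3479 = 128.24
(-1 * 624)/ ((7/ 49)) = -4368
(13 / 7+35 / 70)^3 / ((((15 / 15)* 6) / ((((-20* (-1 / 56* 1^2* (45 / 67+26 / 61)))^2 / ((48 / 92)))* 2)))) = 943372503975 / 733353493376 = 1.29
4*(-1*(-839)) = 3356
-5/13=-0.38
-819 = -819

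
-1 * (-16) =16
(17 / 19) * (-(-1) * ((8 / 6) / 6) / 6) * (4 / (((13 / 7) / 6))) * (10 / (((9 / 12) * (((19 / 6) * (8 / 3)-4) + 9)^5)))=83280960 / 6406543876447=0.00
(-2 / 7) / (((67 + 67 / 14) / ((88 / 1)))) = -352 / 1005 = -0.35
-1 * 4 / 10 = -2 / 5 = -0.40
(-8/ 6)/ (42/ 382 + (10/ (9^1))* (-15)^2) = -764/ 143313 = -0.01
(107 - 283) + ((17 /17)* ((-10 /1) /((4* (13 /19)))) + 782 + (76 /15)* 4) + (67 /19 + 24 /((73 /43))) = 346344563 /540930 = 640.28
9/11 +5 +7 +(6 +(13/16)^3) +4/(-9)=7668127/405504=18.91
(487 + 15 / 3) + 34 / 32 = 7889 / 16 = 493.06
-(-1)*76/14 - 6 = -0.57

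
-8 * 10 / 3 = -80 / 3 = -26.67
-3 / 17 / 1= -3 / 17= -0.18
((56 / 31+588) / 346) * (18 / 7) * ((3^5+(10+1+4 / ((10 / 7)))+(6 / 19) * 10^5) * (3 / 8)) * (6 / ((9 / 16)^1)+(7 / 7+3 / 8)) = 1284198614847 / 2037940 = 630145.45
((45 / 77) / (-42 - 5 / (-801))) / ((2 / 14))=-36045 / 370007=-0.10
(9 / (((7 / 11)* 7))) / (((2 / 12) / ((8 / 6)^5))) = 22528 / 441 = 51.08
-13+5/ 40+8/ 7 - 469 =-26921/ 56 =-480.73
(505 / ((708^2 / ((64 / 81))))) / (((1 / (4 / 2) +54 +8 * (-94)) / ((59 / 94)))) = -404 / 564003243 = -0.00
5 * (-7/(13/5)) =-175/13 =-13.46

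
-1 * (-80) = 80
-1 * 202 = -202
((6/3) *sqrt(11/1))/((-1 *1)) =-2 *sqrt(11) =-6.63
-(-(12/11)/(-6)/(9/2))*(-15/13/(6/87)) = 0.68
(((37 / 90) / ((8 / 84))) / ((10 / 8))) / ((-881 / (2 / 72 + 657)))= -6126127 / 2378700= -2.58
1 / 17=0.06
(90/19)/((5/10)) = 180/19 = 9.47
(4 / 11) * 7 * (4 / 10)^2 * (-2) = -224 / 275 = -0.81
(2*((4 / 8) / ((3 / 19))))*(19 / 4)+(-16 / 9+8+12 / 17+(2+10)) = 29995 / 612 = 49.01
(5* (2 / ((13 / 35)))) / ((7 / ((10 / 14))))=250 / 91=2.75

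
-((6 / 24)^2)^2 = -1 / 256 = -0.00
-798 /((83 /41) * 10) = -16359 /415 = -39.42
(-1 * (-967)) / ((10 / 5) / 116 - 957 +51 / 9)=-168258 / 165529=-1.02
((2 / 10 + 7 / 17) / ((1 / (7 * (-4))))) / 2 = -728 / 85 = -8.56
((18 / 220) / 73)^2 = 81 / 64480900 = 0.00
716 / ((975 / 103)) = 73748 / 975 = 75.64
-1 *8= -8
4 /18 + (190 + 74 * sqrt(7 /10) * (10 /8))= 37 * sqrt(70) /4 + 1712 /9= 267.61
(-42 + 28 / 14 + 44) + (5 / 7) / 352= 9861 / 2464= 4.00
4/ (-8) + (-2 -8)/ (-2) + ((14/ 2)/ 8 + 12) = 139/ 8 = 17.38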